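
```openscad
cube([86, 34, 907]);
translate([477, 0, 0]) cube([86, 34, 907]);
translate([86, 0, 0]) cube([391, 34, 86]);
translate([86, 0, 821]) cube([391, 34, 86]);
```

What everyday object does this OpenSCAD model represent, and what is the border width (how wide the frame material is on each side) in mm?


A picture frame. The border width is 86 mm.

Four thin pieces enclosing a rectangular opening — a picture frame. The two full-height stiles are 907 mm tall; the top rail sits at z = 821 and is 86 mm tall, so the border above the opening is 907 − 821 = 86 mm, matching the stile x-width.


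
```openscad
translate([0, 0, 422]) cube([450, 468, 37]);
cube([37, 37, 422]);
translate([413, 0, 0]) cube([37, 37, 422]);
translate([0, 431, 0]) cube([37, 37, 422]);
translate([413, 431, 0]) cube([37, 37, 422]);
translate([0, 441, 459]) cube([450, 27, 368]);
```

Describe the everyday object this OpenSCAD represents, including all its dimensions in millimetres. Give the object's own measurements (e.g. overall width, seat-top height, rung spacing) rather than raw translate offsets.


A chair. The seat is a 450×468×37 mm slab with its top at z = 459 mm, on four 37×37 mm corner legs (flush with the seat edges, standing on z = 0). A flat backrest 27 mm thick, 368 mm tall, spans the full seat width and rises from the seat top along its +y edge, rear face flush with the rear of the seat.


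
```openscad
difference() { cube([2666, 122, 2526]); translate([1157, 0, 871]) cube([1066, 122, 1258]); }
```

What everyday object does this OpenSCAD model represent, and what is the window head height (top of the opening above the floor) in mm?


A wall with a window opening. The window head height is 2129 mm.

A wall with a rectangular opening subtracted — a window. Sill at z = 871, opening 1258 mm tall, so the head is at 871 + 1258 = 2129 mm.


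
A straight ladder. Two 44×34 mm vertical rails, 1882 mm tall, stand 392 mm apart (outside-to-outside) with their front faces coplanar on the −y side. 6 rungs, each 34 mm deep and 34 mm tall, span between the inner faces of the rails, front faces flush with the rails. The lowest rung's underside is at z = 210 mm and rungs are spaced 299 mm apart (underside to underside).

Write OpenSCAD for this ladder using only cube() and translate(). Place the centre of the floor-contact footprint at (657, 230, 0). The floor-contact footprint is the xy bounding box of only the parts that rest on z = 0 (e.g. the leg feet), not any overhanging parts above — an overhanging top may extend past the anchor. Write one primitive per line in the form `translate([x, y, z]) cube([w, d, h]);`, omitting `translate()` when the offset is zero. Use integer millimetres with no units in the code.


// rung span = 392 - 2*44 = 304
// rung[k] z = 210 + k*299
translate([461, 213, 0]) cube([44, 34, 1882]);
translate([809, 213, 0]) cube([44, 34, 1882]);
translate([505, 213, 210]) cube([304, 34, 34]);
translate([505, 213, 509]) cube([304, 34, 34]);
translate([505, 213, 808]) cube([304, 34, 34]);
translate([505, 213, 1107]) cube([304, 34, 34]);
translate([505, 213, 1406]) cube([304, 34, 34]);
translate([505, 213, 1705]) cube([304, 34, 34]);


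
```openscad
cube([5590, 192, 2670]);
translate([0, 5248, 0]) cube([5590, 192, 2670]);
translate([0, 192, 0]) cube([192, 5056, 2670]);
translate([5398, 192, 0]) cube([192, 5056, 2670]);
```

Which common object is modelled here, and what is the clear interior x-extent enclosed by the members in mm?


A house (or room) frame. The interior width is 5206 mm.

Four 2670 mm walls enclosing a rectangle with no floor or roof — a room or house frame. Outside width is 5590 mm and wall thickness is 192 mm, so the interior width is 5590 − 2 × 192 = 5206 mm.


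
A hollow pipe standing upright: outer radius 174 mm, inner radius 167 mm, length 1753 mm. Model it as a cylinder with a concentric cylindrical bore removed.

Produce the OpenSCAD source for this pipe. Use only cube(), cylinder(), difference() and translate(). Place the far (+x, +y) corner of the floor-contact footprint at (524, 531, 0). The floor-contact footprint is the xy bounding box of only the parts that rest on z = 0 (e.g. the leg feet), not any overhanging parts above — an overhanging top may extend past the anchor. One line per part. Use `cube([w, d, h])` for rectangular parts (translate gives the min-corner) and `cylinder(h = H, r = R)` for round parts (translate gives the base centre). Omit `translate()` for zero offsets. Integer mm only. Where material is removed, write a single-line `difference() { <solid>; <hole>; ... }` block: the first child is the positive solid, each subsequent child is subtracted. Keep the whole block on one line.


difference() { translate([350, 357, 0]) cylinder(h = 1753, r = 174); translate([350, 357, 0]) cylinder(h = 1753, r = 167); }


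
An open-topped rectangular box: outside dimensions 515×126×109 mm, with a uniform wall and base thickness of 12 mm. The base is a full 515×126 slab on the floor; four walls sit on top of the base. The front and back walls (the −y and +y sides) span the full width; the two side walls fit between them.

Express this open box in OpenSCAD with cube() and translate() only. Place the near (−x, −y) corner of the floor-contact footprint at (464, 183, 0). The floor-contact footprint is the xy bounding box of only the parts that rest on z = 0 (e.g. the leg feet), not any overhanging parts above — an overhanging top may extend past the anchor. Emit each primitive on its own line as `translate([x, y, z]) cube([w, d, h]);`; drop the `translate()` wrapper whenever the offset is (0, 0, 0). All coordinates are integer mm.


translate([464, 183, 0]) cube([515, 126, 12]);
translate([464, 183, 12]) cube([515, 12, 97]);
translate([464, 297, 12]) cube([515, 12, 97]);
translate([464, 195, 12]) cube([12, 102, 97]);
translate([967, 195, 12]) cube([12, 102, 97]);


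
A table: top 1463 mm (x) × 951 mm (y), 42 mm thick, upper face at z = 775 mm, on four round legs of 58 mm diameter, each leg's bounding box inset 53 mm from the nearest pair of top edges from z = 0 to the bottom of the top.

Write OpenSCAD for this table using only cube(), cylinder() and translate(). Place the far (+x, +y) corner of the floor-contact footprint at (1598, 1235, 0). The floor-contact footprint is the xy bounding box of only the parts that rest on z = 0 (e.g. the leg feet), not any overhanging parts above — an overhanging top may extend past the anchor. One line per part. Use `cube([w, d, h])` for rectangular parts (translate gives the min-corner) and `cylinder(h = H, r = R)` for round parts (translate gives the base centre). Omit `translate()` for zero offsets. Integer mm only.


translate([188, 337, 733]) cube([1463, 951, 42]);
translate([270, 419, 0]) cylinder(h = 733, r = 29);
translate([1569, 419, 0]) cylinder(h = 733, r = 29);
translate([270, 1206, 0]) cylinder(h = 733, r = 29);
translate([1569, 1206, 0]) cylinder(h = 733, r = 29);


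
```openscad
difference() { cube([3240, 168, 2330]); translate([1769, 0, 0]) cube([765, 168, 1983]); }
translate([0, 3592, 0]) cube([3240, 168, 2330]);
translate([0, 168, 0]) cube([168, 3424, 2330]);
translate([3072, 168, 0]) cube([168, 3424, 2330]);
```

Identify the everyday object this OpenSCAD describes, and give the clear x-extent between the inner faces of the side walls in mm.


A single room. The interior width is 2904 mm.

Four walls enclosing a rectangle with a door in the front wall — a room. Outside width 3240 minus two 168 mm walls gives 2904 mm.


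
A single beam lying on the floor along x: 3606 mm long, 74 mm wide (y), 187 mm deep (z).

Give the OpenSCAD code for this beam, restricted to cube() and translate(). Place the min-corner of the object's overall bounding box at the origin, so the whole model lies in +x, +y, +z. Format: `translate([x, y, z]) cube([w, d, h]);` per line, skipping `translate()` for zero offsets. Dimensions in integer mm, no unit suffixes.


cube([3606, 74, 187]);


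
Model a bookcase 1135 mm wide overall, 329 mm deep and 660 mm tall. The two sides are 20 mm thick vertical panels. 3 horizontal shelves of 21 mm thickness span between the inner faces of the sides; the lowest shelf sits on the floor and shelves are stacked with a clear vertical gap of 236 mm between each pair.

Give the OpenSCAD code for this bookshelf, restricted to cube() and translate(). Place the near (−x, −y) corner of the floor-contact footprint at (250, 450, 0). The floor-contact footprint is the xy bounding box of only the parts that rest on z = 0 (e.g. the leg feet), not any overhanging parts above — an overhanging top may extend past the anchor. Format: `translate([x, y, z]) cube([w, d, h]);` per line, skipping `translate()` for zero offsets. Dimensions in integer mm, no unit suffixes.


translate([250, 450, 0]) cube([20, 329, 660]);
translate([1365, 450, 0]) cube([20, 329, 660]);
translate([270, 450, 0]) cube([1095, 329, 21]);
translate([270, 450, 257]) cube([1095, 329, 21]);
translate([270, 450, 514]) cube([1095, 329, 21]);


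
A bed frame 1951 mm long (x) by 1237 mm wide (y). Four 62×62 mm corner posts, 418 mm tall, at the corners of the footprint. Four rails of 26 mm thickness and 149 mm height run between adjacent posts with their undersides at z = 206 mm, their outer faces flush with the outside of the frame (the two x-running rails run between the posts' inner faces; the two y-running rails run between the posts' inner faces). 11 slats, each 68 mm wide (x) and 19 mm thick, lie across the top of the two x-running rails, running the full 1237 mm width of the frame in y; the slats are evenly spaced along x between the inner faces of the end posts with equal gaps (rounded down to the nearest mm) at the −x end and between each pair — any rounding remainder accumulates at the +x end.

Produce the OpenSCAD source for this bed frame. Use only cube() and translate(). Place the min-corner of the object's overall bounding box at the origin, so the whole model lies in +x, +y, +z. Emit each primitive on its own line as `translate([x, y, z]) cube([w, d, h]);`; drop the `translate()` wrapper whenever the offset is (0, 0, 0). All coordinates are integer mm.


cube([62, 62, 418]);
translate([0, 1175, 0]) cube([62, 62, 418]);
translate([1889, 0, 0]) cube([62, 62, 418]);
translate([1889, 1175, 0]) cube([62, 62, 418]);
translate([62, 0, 206]) cube([1827, 26, 149]);
translate([62, 1211, 206]) cube([1827, 26, 149]);
translate([0, 62, 206]) cube([26, 1113, 149]);
translate([1925, 62, 206]) cube([26, 1113, 149]);
translate([151, 0, 355]) cube([68, 1237, 19]);
translate([308, 0, 355]) cube([68, 1237, 19]);
translate([465, 0, 355]) cube([68, 1237, 19]);
translate([622, 0, 355]) cube([68, 1237, 19]);
translate([779, 0, 355]) cube([68, 1237, 19]);
translate([936, 0, 355]) cube([68, 1237, 19]);
translate([1093, 0, 355]) cube([68, 1237, 19]);
translate([1250, 0, 355]) cube([68, 1237, 19]);
translate([1407, 0, 355]) cube([68, 1237, 19]);
translate([1564, 0, 355]) cube([68, 1237, 19]);
translate([1721, 0, 355]) cube([68, 1237, 19]);


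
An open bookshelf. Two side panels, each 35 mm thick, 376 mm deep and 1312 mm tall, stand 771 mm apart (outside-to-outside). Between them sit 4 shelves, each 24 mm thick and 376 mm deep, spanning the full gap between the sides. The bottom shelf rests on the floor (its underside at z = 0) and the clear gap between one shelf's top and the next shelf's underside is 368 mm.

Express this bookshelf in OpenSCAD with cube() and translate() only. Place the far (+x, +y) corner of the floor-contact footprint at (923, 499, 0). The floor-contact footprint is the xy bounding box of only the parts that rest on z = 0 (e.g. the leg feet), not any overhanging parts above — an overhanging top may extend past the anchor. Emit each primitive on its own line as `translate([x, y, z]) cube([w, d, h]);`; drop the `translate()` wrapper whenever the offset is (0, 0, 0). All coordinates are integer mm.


translate([152, 123, 0]) cube([35, 376, 1312]);
translate([888, 123, 0]) cube([35, 376, 1312]);
translate([187, 123, 0]) cube([701, 376, 24]);
translate([187, 123, 392]) cube([701, 376, 24]);
translate([187, 123, 784]) cube([701, 376, 24]);
translate([187, 123, 1176]) cube([701, 376, 24]);


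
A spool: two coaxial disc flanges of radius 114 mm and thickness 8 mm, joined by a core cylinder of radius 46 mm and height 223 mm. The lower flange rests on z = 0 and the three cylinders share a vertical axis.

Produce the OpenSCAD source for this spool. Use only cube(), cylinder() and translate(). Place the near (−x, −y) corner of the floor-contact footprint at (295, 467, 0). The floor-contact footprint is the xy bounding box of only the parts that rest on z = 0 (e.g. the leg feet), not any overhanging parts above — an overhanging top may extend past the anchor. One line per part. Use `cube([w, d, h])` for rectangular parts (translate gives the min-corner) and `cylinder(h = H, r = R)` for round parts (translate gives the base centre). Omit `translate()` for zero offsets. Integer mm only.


translate([409, 581, 0]) cylinder(h = 8, r = 114);
translate([409, 581, 8]) cylinder(h = 223, r = 46);
translate([409, 581, 231]) cylinder(h = 8, r = 114);


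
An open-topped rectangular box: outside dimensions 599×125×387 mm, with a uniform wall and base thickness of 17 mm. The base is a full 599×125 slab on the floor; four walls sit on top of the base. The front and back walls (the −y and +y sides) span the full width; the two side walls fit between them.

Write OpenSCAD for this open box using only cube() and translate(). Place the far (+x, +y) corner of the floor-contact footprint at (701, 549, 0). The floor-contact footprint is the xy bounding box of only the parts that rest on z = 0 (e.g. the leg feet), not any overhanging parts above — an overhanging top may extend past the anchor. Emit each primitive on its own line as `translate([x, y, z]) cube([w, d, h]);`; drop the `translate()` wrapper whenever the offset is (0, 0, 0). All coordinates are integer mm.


translate([102, 424, 0]) cube([599, 125, 17]);
translate([102, 424, 17]) cube([599, 17, 370]);
translate([102, 532, 17]) cube([599, 17, 370]);
translate([102, 441, 17]) cube([17, 91, 370]);
translate([684, 441, 17]) cube([17, 91, 370]);


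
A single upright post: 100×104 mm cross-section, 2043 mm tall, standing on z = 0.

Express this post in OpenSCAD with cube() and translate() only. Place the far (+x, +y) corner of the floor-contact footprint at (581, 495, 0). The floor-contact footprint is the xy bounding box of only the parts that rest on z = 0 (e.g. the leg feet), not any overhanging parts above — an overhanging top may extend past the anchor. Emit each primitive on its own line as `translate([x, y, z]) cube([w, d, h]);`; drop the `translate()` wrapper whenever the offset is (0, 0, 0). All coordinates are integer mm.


translate([481, 391, 0]) cube([100, 104, 2043]);


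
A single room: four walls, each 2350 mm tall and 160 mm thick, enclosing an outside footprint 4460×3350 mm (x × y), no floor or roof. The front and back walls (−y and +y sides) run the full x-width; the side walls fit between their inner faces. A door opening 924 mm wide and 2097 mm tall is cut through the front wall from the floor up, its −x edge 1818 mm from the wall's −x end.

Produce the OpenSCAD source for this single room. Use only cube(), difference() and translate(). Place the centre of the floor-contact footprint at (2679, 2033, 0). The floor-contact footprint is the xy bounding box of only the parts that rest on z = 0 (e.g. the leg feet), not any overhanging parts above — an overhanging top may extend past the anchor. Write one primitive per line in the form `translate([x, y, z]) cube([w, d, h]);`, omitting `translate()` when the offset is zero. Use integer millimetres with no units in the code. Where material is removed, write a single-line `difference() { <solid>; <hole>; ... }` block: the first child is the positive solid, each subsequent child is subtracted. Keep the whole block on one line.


difference() { translate([449, 358, 0]) cube([4460, 160, 2350]); translate([2267, 358, 0]) cube([924, 160, 2097]); }
translate([449, 3548, 0]) cube([4460, 160, 2350]);
translate([449, 518, 0]) cube([160, 3030, 2350]);
translate([4749, 518, 0]) cube([160, 3030, 2350]);


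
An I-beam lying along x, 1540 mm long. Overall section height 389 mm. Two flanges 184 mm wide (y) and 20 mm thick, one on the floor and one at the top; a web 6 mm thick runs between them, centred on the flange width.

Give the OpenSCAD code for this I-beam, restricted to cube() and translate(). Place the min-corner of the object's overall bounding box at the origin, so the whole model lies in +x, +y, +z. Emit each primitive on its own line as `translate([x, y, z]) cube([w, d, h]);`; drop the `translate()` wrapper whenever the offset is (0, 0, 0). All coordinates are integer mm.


cube([1540, 184, 20]);
translate([0, 89, 20]) cube([1540, 6, 349]);
translate([0, 0, 369]) cube([1540, 184, 20]);


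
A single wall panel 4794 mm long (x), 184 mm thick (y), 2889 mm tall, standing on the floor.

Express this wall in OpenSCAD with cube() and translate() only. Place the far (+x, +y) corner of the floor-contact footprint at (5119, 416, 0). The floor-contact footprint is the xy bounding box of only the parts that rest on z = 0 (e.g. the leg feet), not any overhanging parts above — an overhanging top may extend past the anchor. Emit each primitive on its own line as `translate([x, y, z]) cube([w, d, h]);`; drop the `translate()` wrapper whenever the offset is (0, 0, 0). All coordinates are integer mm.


translate([325, 232, 0]) cube([4794, 184, 2889]);


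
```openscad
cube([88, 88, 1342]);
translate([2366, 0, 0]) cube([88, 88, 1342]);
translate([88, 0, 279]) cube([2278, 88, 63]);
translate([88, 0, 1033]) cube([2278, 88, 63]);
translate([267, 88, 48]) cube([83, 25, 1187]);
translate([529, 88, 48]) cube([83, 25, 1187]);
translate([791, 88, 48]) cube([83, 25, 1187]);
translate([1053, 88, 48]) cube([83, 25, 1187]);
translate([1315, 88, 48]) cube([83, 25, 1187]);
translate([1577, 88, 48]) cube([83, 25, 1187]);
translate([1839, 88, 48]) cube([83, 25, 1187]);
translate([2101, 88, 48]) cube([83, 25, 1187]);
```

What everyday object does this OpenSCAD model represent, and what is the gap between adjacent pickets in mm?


A fence section. The picket gap is 179 mm.

Two posts, two rails, 8 pickets — a fence section. Span 2278 mm holds 8 pickets of 83 mm with 9 equal gaps: ⌊(2278 − 8·83) / 9⌋ = 179 mm.


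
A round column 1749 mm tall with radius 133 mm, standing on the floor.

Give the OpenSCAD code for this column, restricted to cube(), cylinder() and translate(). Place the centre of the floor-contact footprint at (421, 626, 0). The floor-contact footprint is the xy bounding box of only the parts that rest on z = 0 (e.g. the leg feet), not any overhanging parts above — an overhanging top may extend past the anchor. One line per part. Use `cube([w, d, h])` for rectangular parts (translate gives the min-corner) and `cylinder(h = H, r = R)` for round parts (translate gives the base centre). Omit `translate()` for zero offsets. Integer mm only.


translate([421, 626, 0]) cylinder(h = 1749, r = 133);


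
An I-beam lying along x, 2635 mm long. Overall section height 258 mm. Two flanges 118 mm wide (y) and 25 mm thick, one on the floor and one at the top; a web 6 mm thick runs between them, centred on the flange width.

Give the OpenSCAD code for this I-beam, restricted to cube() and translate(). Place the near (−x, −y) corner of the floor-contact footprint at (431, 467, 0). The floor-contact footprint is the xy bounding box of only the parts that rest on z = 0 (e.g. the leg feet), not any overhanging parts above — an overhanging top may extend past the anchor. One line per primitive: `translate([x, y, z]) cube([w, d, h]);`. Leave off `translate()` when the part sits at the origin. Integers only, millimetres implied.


translate([431, 467, 0]) cube([2635, 118, 25]);
translate([431, 523, 25]) cube([2635, 6, 208]);
translate([431, 467, 233]) cube([2635, 118, 25]);


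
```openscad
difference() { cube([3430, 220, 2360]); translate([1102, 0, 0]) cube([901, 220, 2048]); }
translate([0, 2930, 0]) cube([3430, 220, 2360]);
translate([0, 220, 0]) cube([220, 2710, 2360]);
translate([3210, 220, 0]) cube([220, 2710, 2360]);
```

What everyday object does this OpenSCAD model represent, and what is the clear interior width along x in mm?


A single room. The interior width is 2990 mm.

Four walls enclosing a rectangle with a door in the front wall — a room. Outside width 3430 minus two 220 mm walls gives 2990 mm.


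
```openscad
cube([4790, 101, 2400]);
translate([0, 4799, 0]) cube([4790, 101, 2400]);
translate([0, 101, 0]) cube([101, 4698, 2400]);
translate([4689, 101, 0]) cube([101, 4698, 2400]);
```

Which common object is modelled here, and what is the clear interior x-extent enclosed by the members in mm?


A house (or room) frame. The interior width is 4588 mm.

Four 2400 mm walls enclosing a rectangle with no floor or roof — a room or house frame. Outside width is 4790 mm and wall thickness is 101 mm, so the interior width is 4790 − 2 × 101 = 4588 mm.


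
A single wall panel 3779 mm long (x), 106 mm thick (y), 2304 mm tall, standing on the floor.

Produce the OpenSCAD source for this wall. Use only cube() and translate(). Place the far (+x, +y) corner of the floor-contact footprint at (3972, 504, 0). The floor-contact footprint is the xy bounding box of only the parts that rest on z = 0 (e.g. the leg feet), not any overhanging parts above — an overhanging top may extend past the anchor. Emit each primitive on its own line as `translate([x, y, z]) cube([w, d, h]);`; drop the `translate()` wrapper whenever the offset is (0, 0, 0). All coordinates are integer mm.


translate([193, 398, 0]) cube([3779, 106, 2304]);


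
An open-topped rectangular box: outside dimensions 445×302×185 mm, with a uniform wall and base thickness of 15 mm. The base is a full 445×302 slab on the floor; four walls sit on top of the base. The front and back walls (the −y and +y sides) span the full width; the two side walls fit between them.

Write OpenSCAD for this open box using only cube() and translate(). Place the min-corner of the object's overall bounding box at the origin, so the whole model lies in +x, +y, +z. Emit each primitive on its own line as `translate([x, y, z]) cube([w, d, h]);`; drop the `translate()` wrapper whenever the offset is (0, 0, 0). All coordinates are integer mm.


cube([445, 302, 15]);
translate([0, 0, 15]) cube([445, 15, 170]);
translate([0, 287, 15]) cube([445, 15, 170]);
translate([0, 15, 15]) cube([15, 272, 170]);
translate([430, 15, 15]) cube([15, 272, 170]);


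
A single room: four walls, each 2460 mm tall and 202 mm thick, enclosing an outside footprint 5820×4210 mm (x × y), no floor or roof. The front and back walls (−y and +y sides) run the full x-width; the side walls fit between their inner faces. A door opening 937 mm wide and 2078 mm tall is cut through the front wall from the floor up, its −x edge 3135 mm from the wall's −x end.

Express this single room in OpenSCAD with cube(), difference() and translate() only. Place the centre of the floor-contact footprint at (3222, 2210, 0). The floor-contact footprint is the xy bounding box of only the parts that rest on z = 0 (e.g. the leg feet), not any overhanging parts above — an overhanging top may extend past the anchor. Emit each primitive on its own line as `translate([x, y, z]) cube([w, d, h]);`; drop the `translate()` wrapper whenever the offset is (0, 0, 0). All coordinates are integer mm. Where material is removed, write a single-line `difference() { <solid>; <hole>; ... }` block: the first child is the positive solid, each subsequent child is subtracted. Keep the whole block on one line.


difference() { translate([312, 105, 0]) cube([5820, 202, 2460]); translate([3447, 105, 0]) cube([937, 202, 2078]); }
translate([312, 4113, 0]) cube([5820, 202, 2460]);
translate([312, 307, 0]) cube([202, 3806, 2460]);
translate([5930, 307, 0]) cube([202, 3806, 2460]);


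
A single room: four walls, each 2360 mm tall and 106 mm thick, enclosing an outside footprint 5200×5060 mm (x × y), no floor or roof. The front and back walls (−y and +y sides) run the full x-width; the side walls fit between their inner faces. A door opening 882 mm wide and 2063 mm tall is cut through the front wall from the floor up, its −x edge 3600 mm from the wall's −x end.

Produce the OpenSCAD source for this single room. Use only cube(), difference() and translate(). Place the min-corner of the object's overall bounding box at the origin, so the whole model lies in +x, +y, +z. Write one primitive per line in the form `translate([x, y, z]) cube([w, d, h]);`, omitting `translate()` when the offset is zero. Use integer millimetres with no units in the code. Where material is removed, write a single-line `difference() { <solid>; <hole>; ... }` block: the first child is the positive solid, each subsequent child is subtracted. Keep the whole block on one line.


difference() { cube([5200, 106, 2360]); translate([3600, 0, 0]) cube([882, 106, 2063]); }
translate([0, 4954, 0]) cube([5200, 106, 2360]);
translate([0, 106, 0]) cube([106, 4848, 2360]);
translate([5094, 106, 0]) cube([106, 4848, 2360]);


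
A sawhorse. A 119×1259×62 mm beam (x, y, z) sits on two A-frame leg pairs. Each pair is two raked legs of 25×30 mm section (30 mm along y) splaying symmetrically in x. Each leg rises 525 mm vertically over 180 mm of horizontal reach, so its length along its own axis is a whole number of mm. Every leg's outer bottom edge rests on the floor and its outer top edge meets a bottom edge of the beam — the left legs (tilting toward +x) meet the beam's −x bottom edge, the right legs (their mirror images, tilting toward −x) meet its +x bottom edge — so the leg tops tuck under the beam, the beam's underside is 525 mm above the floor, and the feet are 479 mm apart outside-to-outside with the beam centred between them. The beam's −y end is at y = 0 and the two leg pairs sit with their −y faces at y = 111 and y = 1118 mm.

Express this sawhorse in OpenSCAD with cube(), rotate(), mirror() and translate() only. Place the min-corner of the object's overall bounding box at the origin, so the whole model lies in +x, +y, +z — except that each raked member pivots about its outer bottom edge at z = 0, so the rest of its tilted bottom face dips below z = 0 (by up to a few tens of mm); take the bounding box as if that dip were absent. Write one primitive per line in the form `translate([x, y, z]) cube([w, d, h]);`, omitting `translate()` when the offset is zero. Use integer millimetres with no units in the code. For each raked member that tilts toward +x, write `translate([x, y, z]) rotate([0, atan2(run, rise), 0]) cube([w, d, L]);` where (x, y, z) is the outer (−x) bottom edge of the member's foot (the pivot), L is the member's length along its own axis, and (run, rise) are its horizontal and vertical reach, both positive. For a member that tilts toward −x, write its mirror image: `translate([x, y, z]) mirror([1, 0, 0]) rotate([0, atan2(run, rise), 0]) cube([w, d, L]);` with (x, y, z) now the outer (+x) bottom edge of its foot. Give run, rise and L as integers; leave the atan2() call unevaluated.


translate([180, 0, 525]) cube([119, 1259, 62]);
translate([0, 111, 0]) rotate([0, atan2(180, 525), 0]) cube([25, 30, 555]);
translate([479, 111, 0]) mirror([1, 0, 0]) rotate([0, atan2(180, 525), 0]) cube([25, 30, 555]);
translate([0, 1118, 0]) rotate([0, atan2(180, 525), 0]) cube([25, 30, 555]);
translate([479, 1118, 0]) mirror([1, 0, 0]) rotate([0, atan2(180, 525), 0]) cube([25, 30, 555]);


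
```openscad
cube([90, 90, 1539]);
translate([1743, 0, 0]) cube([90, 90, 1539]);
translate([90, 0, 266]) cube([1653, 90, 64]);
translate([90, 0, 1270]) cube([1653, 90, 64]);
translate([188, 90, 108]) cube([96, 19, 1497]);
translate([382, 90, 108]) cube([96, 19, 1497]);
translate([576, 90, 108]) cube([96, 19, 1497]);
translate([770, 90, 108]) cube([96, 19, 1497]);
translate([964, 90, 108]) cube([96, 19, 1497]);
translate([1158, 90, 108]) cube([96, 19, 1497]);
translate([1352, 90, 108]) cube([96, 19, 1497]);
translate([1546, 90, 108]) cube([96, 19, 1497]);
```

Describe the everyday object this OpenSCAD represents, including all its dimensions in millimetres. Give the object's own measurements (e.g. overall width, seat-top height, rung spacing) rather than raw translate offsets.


A fence section. Two 90×90 mm posts, 1539 mm tall, stand on the floor with a clear span of 1653 mm between their inner faces. Two horizontal rails of 90×64 mm section span the gap between the posts with their undersides at z = 266 mm and z = 1270 mm, flush with the posts' −y face. 8 pickets, each 96 mm wide, 19 mm thick and 1497 mm tall, are fixed to the +y face of the rails with their bottoms at z = 108 mm, spaced across the span with a 98 mm gap after the −x post and between neighbouring pickets, with 101 mm left before the +x post.


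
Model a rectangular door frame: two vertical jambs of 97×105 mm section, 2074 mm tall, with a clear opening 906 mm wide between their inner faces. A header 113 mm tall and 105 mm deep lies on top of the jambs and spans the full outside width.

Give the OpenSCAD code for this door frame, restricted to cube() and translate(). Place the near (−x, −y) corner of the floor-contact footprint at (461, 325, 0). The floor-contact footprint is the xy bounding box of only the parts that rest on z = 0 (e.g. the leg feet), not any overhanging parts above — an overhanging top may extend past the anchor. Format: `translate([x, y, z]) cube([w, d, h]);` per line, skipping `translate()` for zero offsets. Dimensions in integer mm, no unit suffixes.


translate([461, 325, 0]) cube([97, 105, 2074]);
translate([1464, 325, 0]) cube([97, 105, 2074]);
translate([461, 325, 2074]) cube([1100, 105, 113]);


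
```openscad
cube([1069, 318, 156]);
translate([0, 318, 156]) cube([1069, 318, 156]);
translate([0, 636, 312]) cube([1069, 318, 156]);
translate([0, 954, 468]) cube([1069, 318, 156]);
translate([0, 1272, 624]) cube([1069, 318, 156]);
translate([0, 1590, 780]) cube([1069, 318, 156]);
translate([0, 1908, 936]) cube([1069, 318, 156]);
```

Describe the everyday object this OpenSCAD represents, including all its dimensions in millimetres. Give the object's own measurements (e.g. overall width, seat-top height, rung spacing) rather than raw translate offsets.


A straight staircase of 7 solid steps. Each step is 1069 mm wide (x), 318 mm deep (y, the going) and 156 mm tall (the rise). The first step rests on the floor; each subsequent step sits one going further in +y and one rise higher in +z, directly behind and above the previous step with no overlap.


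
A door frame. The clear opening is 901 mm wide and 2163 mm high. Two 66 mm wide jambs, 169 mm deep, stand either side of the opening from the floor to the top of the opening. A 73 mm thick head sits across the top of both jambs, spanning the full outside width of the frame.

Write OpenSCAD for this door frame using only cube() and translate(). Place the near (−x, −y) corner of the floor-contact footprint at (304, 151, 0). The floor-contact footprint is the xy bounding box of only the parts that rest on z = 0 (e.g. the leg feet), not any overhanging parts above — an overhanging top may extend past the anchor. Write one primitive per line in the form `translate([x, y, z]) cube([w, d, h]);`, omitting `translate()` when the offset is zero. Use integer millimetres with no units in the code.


translate([304, 151, 0]) cube([66, 169, 2163]);
translate([1271, 151, 0]) cube([66, 169, 2163]);
translate([304, 151, 2163]) cube([1033, 169, 73]);


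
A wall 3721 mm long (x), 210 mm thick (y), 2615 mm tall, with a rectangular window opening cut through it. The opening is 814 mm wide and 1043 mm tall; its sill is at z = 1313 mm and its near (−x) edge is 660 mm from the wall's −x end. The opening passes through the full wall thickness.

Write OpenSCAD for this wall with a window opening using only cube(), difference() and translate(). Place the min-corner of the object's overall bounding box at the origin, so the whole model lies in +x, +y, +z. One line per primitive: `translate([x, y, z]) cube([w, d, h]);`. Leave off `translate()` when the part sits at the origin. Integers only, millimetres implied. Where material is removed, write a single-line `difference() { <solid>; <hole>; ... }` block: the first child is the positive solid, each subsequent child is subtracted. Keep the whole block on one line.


difference() { cube([3721, 210, 2615]); translate([660, 0, 1313]) cube([814, 210, 1043]); }


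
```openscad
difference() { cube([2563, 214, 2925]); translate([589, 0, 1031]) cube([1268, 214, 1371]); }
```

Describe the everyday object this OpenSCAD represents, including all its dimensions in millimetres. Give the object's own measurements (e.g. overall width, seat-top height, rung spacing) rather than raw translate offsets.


A wall 2563 mm long (x), 214 mm thick (y), 2925 mm tall, with a rectangular window opening cut through it. The opening is 1268 mm wide and 1371 mm tall; its sill is at z = 1031 mm and its near (−x) edge is 589 mm from the wall's −x end. The opening passes through the full wall thickness.


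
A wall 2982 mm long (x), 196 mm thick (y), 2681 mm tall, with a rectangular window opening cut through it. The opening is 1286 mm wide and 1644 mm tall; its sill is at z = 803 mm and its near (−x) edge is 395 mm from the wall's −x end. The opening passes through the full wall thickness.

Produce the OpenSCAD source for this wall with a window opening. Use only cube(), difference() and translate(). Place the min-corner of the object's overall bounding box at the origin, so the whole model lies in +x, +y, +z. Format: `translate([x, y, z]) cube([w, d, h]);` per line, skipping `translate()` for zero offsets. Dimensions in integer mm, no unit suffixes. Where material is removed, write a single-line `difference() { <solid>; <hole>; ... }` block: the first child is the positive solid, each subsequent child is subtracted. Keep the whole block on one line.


difference() { cube([2982, 196, 2681]); translate([395, 0, 803]) cube([1286, 196, 1644]); }


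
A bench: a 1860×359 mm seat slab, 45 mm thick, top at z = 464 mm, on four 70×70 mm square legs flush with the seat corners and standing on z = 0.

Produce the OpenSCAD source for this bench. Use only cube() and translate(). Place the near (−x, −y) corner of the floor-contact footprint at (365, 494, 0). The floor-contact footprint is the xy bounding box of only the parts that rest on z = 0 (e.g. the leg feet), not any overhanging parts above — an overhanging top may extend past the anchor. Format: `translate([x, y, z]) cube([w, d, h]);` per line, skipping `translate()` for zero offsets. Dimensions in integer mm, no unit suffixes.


translate([365, 494, 419]) cube([1860, 359, 45]);
translate([365, 494, 0]) cube([70, 70, 419]);
translate([365, 783, 0]) cube([70, 70, 419]);
translate([2155, 494, 0]) cube([70, 70, 419]);
translate([2155, 783, 0]) cube([70, 70, 419]);


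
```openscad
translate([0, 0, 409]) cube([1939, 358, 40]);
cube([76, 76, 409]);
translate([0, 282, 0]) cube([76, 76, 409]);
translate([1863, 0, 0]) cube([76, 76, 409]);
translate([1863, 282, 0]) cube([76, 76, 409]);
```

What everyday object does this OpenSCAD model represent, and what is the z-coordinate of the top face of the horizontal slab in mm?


A bench. The seat-top height is 449 mm.

A long slab on four corner posts — a bench. The slab sits at z = 409 with thickness 40, so the top is 409 + 40 = 449 mm.


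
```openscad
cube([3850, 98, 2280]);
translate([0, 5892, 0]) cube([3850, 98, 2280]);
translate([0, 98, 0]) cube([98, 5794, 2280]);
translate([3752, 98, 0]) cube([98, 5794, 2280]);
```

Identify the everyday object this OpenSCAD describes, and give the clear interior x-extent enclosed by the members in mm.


A house (or room) frame. The interior width is 3654 mm.

Four 2280 mm walls enclosing a rectangle with no floor or roof — a room or house frame. Outside width is 3850 mm and wall thickness is 98 mm, so the interior width is 3850 − 2 × 98 = 3654 mm.


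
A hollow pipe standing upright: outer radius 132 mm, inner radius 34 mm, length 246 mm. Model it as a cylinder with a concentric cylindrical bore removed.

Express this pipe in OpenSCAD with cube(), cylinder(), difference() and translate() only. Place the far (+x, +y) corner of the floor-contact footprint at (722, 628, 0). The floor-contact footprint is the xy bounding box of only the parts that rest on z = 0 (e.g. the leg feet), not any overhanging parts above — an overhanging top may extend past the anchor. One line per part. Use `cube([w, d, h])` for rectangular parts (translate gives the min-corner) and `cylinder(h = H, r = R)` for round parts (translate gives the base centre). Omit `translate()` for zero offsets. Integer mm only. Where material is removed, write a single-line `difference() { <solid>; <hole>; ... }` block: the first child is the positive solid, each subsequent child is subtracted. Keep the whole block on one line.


difference() { translate([590, 496, 0]) cylinder(h = 246, r = 132); translate([590, 496, 0]) cylinder(h = 246, r = 34); }


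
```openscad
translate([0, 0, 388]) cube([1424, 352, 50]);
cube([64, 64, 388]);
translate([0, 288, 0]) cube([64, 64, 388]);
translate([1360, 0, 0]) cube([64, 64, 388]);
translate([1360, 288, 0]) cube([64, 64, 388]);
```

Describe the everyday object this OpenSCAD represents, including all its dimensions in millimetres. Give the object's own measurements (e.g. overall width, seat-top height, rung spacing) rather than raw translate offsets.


A long wooden bench with a 1424 mm (x) × 352 mm (y) seat, 50 mm thick, its top surface 438 mm above the floor. Four 64 mm square legs at the seat corners, flush with the edges, run from z = 0 to the seat underside.


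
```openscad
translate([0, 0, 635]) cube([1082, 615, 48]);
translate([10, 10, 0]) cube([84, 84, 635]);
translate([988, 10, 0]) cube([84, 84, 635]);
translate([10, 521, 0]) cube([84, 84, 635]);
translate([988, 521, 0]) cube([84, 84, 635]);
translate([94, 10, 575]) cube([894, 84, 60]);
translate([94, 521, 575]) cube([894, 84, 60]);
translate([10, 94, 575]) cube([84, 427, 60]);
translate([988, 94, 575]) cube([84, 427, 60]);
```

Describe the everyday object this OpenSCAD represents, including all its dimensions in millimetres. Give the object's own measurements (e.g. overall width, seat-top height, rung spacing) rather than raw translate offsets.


A table: top 1082 mm (x) × 615 mm (y), 48 mm thick, upper face at z = 683 mm, on four 84×84 mm square legs, each inset 10 mm from the nearest pair of top edges from z = 0 to the bottom of the top. Four apron rails, 84 mm thick and 60 mm tall, run between adjacent legs with their top edges flush with the underside of the top and their outer faces flush with the legs' outer faces.


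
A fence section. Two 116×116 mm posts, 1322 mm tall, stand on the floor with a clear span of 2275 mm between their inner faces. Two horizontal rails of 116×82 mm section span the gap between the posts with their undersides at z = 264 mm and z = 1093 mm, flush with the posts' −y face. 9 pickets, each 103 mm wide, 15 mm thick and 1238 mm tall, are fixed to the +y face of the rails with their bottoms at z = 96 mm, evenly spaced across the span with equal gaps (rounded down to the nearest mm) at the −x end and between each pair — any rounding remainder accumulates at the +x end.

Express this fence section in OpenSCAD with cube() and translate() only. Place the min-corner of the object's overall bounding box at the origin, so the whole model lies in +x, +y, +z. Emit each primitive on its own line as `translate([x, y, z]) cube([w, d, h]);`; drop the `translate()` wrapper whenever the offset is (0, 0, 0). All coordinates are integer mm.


cube([116, 116, 1322]);
translate([2391, 0, 0]) cube([116, 116, 1322]);
translate([116, 0, 264]) cube([2275, 116, 82]);
translate([116, 0, 1093]) cube([2275, 116, 82]);
translate([250, 116, 96]) cube([103, 15, 1238]);
translate([487, 116, 96]) cube([103, 15, 1238]);
translate([724, 116, 96]) cube([103, 15, 1238]);
translate([961, 116, 96]) cube([103, 15, 1238]);
translate([1198, 116, 96]) cube([103, 15, 1238]);
translate([1435, 116, 96]) cube([103, 15, 1238]);
translate([1672, 116, 96]) cube([103, 15, 1238]);
translate([1909, 116, 96]) cube([103, 15, 1238]);
translate([2146, 116, 96]) cube([103, 15, 1238]);
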